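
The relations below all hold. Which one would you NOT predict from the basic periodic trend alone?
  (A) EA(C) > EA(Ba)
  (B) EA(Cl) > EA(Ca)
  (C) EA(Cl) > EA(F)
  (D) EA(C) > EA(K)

The general trend: electron affinity increases across a period and decreases down a group.
(A) C (period 2, group 14) vs Ba (period 6, group 2): the stated order agrees with the simple trend.
(B) Cl (period 3, group 17) vs Ca (period 4, group 2): the stated order agrees with the simple trend.
(C) Cl (period 3, group 17) vs F (period 2, group 17): the stated order contradicts the simple trend.
(D) C (period 2, group 14) vs K (period 4, group 1): the stated order agrees with the simple trend.
The exception is (C): F's small 2p subshell makes the incoming electron feel strong e⁻–e⁻ repulsion, so Cl actually releases more energy on gaining an electron.

(C)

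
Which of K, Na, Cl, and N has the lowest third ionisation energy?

The third ionization energy removes an electron from the +2 ion. For each element: K²⁺ is already 1 electron into the core; Na²⁺ is already 1 electron into the core; Cl²⁺ still has 5 valence electrons; N²⁺ still has 3 valence electrons.
Usually core removal costs more than valence removal, but here the competition is close: a tightly held n=2 valence electron can cost more to remove than an n=3 core electron, so the actual values have to decide it.
Valence configurations: Cl²⁺ [Ne]3s²3p³, N²⁺ [He]2s²2p¹.
Approximate IE_3 values (kJ/mol): K 4420, Na 6910, Cl 3822, N 4578.
Overall IE_3 order: Cl < K < N < Na.

Cl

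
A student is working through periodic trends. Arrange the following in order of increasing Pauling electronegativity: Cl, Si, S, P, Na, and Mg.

Na < Mg < Si < P < S < Cl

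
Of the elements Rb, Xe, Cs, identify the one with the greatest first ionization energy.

IE₁ increases left→right with effective nuclear charge and decreases top→bottom as the valence shell moves farther out.
Neither a single period nor a single group — weigh both effects.
Rb > Cs: they share group 1; the group trend gives Rb the larger value.
Xe > Rb: Xe lies to the right of Rb in period 5, so the across-period effect alone puts Xe higher.
Tabulated first ionization energy (kJ/mol): Rb 403, Xe 1170, Cs 376.
The greatest first ionization energy among these belongs to Xe.

Xe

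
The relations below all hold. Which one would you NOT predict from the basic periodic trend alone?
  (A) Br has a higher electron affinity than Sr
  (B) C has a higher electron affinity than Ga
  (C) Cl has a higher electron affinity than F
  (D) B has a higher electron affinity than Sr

(C)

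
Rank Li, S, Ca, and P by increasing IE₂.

Consider each +1 ion: Li⁺ is the bare [He] core; S⁺ still has 5 valence electrons; Ca⁺ still has 1 valence electron; P⁺ still has 4 valence electrons.
Pulling an electron out of a noble-gas core costs far more than removing a remaining valence electron, so Li sits at the high end of IE_2.
Valence configurations: S⁺ [Ne]3s²3p³, Ca⁺ [Ar]4s¹, P⁺ [Ne]3s²3p².
Tabulated IE_2 (kJ/mol): Li 7298, S 2252, Ca 1145, P 1907.
Hence IE_2: Ca < P < S < Li.

Ca, P, S, Li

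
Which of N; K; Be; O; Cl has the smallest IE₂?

Be

Consider each +1 ion: N⁺ still has 4 valence electrons; K⁺ is the bare [Ar] core; Be⁺ still has 1 valence electron; O⁺ still has 5 valence electrons; Cl⁺ still has 6 valence electrons.
Usually core removal costs more than valence removal, but here the competition is close: a tightly held n=2 valence electron can cost more to remove than an n=3 core electron, so the actual values have to decide it.
Valence configurations: N⁺ [He]2s²2p², Be⁺ [He]2s¹, O⁺ [He]2s²2p³, Cl⁺ [Ne]3s²3p⁴.
Tabulated IE_2 (kJ/mol): N 2856, K 3052, Be 1757, O 3388, Cl 2298.
Hence IE_2: Be < Cl < N < K < O.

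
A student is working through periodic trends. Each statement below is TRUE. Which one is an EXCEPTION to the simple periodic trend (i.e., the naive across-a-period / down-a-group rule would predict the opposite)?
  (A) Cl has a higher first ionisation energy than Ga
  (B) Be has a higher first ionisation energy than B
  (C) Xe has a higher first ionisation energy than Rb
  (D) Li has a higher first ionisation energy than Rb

(B)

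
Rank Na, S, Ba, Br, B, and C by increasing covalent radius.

B is in period 2, group 13; C is in period 2, group 14; Na is in period 3, group 1; S is in period 3, group 16; Br is in period 4, group 17; Ba is in period 6, group 2.
Across a period the added protons contract the valence shell; down a group each new principal shell makes the atom larger.
These span different periods and groups, so the two trends combine.
B > C: both are in period 2; the period trend gives B the larger value.
S > B: period and group pull opposite ways; the down-group shift dominates (103 vs 85 pm).
Br > S: the two effects oppose for this pair; the down-group effect wins (114 vs 103 pm).
Na > Br: period and group pull opposite ways; the across-period shift dominates (155 vs 114 pm).
Ba > Na: period and group pull opposite ways; the down-group shift dominates (196 vs 155 pm).
For reference (pm): B 85, C 75, Na 155, S 103, Br 114, Ba 196.
So from smallest to largest: C < B < S < Br < Na < Ba.

C < B < S < Br < Na < Ba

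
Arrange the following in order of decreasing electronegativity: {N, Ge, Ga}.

N, Ge, Ga

N is in period 2, group 15; Ga is in period 4, group 13; Ge is in period 4, group 14.
Atoms toward the upper right of the periodic table pull bonding electrons most strongly.
These span different periods and groups, so the two trends combine.
Ge > Ga: Ge lies to the right of Ga in period 4, so the across-period effect alone puts Ge higher.
N > Ge: relative to Ge, both the across-period and down-group shifts push N's electronegativity up.
Approximate values (Pauling): N 3.04, Ga 1.81, Ge 2.01.
So from highest to lowest: N > Ge > Ga.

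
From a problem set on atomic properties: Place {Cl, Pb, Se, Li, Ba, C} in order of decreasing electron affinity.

Li is in period 2, group 1; C is in period 2, group 14; Cl is in period 3, group 17; Se is in period 4, group 16; Ba is in period 6, group 2; Pb is in period 6, group 14.
Adding an electron releases more energy for atoms nearer the top right (short of the noble gases).
Neither a single period nor a single group — weigh both effects.
Pb > Ba: Pb lies to the right of Ba in period 6, so the across-period effect alone puts Pb higher.
Li > Pb: period and group pull opposite ways; the down-group shift dominates (60 vs 35 kJ/mol).
C > Li: both are in period 2; the period trend gives C the larger value.
Se > C: period and group pull opposite ways; the across-period shift dominates (195 vs 122 kJ/mol).
Cl > Se: both effects reinforce here, so Cl is clearly the higher of the two.
For reference (kJ/mol): Li 60, C 122, Cl 349, Se 195, Ba 14, Pb 35.
So from highest to lowest: Cl > Se > C > Li > Pb > Ba.

Cl > Se > C > Li > Pb > Ba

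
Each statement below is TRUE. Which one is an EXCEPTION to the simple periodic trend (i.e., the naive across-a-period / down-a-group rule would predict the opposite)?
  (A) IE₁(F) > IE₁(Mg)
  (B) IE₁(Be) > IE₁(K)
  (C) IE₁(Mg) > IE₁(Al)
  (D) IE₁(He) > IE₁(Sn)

(C)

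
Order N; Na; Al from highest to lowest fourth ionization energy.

Al > Na > N

IE_4 is the cost of taking one more electron from the +3 cation: N³⁺ still has 2 valence electrons; Na³⁺ is already 2 electrons into the core; Al³⁺ is the bare [Ne] core.
Core electrons are held far more tightly than valence electrons, so Na and Al top the IE_4 order.
Tabulated IE_4 (kJ/mol): N 7475, Na 9543, Al 11577.
Overall IE_4 order: N < Na < Al.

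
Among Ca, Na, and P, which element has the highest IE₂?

Consider each +1 ion: Ca⁺ still has 1 valence electron; Na⁺ is the bare [Ne] core; P⁺ still has 4 valence electrons.
Pulling an electron out of a noble-gas core costs far more than removing a remaining valence electron, so Na sits at the high end of IE_2.
Valence configurations: Ca⁺ [Ar]4s¹, P⁺ [Ne]3s²3p².
Tabulated IE_2 (kJ/mol): Ca 1145, Na 4562, P 1907.
So the second ionization energies run Ca < P < Na.

Na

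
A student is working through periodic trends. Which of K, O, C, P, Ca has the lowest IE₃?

The third ionization energy removes an electron from the +2 ion. For each element: K²⁺ is already 1 electron into the core; O²⁺ still has 4 valence electrons; C²⁺ still has 2 valence electrons; P²⁺ still has 3 valence electrons; Ca²⁺ is the bare [Ar] core.
Usually core removal costs more than valence removal, but here the competition is close: a tightly held n=2 valence electron can cost more to remove than an n=3 core electron, so the actual values have to decide it.
Valence configurations: O²⁺ [He]2s²2p², C²⁺ [He]2s², P²⁺ [Ne]3s²3p¹.
The numbers (kJ/mol): K 4420, O 5300, C 4620, P 2914, Ca 4912.
Putting it together, IE_3: P < K < C < Ca < O.

P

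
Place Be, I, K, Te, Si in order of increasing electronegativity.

K < Be < Si < Te < I

Be is in period 2, group 2; Si is in period 3, group 14; K is in period 4, group 1; Te is in period 5, group 16; I is in period 5, group 17.
Electronegativity increases across a period and decreases down a group, tracking effective nuclear charge and atomic size.
Neither a single period nor a single group — weigh both effects.
Be > K: relative to K, both the across-period and down-group shifts push Be's electronegativity up.
Si > Be: the two effects oppose for this pair; the across-period effect wins (1.90 vs 1.57).
Te > Si: period and group pull opposite ways; the across-period shift dominates (2.10 vs 1.90).
I > Te: both are in period 5; the period trend gives I the larger value.
For reference (Pauling): Be 1.57, Si 1.90, K 0.82, Te 2.10, I 2.66.
So from lowest to highest: K < Be < Si < Te < I.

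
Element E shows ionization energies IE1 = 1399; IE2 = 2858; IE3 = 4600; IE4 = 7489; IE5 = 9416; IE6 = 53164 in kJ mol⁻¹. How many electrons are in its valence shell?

5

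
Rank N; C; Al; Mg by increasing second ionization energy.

Mg < Al < C < N

Consider each +1 ion: N⁺ still has 4 valence electrons; C⁺ still has 3 valence electrons; Al⁺ still has 2 valence electrons; Mg⁺ still has 1 valence electron.
All are still removing valence electrons, so compare the +1 ions as you would atoms: IE_2 generally rises across a period (higher Z_eff) and falls down a group (larger shell), subject to the usual subshell exceptions.
Valence configurations: N⁺ [He]2s²2p², C⁺ [He]2s²2p¹, Al⁺ [Ne]3s², Mg⁺ [Ne]3s¹.
The numbers (kJ/mol): N 2856, C 2353, Al 1817, Mg 1451.
So the second ionization energies run Mg < Al < C < N.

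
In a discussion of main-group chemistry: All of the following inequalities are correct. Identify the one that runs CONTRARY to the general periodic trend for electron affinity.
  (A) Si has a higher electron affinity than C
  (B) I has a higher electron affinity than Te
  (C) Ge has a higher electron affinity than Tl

(A)

The general trend: electron affinity increases across a period and decreases down a group.
(A) Si (period 3, group 14) vs C (period 2, group 14): the stated order contradicts the simple trend.
(B) I (period 5, group 17) vs Te (period 5, group 16): the stated order agrees with the simple trend.
(C) Ge (period 4, group 14) vs Tl (period 6, group 13): the stated order agrees with the simple trend.
The exception is (A): Si's larger, more diffuse 3p orbitals accept an added electron slightly more readily than C's compact 2p.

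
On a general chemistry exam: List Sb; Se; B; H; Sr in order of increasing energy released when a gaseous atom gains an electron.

Sr, B, H, Sb, Se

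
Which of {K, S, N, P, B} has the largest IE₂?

K

The second ionization energy removes an electron from the +1 ion. For each element: K⁺ is the bare [Ar] core; S⁺ still has 5 valence electrons; N⁺ still has 4 valence electrons; P⁺ still has 4 valence electrons; B⁺ still has 2 valence electrons.
Pulling an electron out of a noble-gas core costs far more than removing a remaining valence electron, so K sits at the high end of IE_2.
Valence configurations: S⁺ [Ne]3s²3p³, N⁺ [He]2s²2p², P⁺ [Ne]3s²3p², B⁺ [He]2s².
Tabulated IE_2 (kJ/mol): K 3052, S 2252, N 2856, P 1907, B 2427.
Putting it together, IE_2: P < S < B < N < K.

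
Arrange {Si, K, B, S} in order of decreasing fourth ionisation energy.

B > K > S > Si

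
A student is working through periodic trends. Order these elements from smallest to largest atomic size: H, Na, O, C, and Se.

H < O < C < Se < Na

H is in period 1, group 1; C is in period 2, group 14; O is in period 2, group 16; Na is in period 3, group 1; Se is in period 4, group 16.
Radius decreases left→right (rising Z_eff, same n) and increases top→bottom (higher n).
These span different periods and groups, so the two trends combine.
O > H: period and group pull opposite ways; the down-group shift dominates (63 vs 32 pm).
C > O: both are in period 2; the period trend gives C the larger value.
Se > C: the two effects oppose for this pair; the down-group effect wins (116 vs 75 pm).
Na > Se: the two effects oppose for this pair; the across-period effect wins (155 vs 116 pm).
For reference (pm): H 32, C 75, O 63, Na 155, Se 116.
So from smallest to largest: H < O < C < Se < Na.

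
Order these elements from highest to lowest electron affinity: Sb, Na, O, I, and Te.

I > Te > O > Sb > Na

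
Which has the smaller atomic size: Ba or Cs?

Cs is in period 6, group 1; Ba is in period 6, group 2.
Radius decreases left→right (rising Z_eff, same n) and increases top→bottom (higher n).
All lie in period 6, so atomic radius increases right to left.
So Ba has the smaller atomic size (Ba < Cs).

Ba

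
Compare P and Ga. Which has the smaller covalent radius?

P

Moving right in a period, electrons are added to the same shell under a stronger nuclear pull, so atoms get smaller; moving down, a new shell is opened and atoms get larger.
Here both period and group differ, so the two effects have to be weighed against each other.
Ga > P: relative to P, both the across-period and down-group shifts push Ga's atomic radius up.
Tabulated atomic radius (pm): P 111, Ga 124.
So P has the smaller covalent radius (P < Ga).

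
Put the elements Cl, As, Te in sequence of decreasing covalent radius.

Te > As > Cl

Radius decreases left→right (rising Z_eff, same n) and increases top→bottom (higher n).
Neither a single period nor a single group — weigh both effects.
As > Cl: both effects reinforce here, so As is clearly the larger of the two.
Te > As: period and group pull opposite ways; the down-group shift dominates (136 vs 121 pm).
For reference (pm): Cl 99, As 121, Te 136.
So from largest to smallest: Te > As > Cl.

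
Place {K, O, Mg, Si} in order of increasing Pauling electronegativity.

K < Mg < Si < O

O is in period 2, group 16; Mg is in period 3, group 2; Si is in period 3, group 14; K is in period 4, group 1.
Smaller atoms with higher effective nuclear charge are more electronegative.
Here both period and group differ, so the two effects have to be weighed against each other.
Mg > K: relative to K, both the across-period and down-group shifts push Mg's electronegativity up.
Si > Mg: Si lies to the right of Mg in period 3, so the across-period effect alone puts Si higher.
O > Si: relative to Si, both the across-period and down-group shifts push O's electronegativity up.
Tabulated electronegativity (Pauling): O 3.44, Mg 1.31, Si 1.90, K 0.82.
So from lowest to highest: K < Mg < Si < O.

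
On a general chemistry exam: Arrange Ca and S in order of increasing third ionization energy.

S, Ca

Consider each +2 ion: Ca²⁺ is the bare [Ar] core; S²⁺ still has 4 valence electrons.
Pulling an electron out of a noble-gas core costs far more than removing a remaining valence electron, so Ca sits at the high end of IE_3.
The numbers (kJ/mol): Ca 4912, S 3357.
So the third ionization energies run S < Ca.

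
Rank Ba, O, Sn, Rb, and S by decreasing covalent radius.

Rb > Ba > Sn > S > O

O is in period 2, group 16; S is in period 3, group 16; Rb is in period 5, group 1; Sn is in period 5, group 14; Ba is in period 6, group 2.
Moving right in a period, electrons are added to the same shell under a stronger nuclear pull, so atoms get smaller; moving down, a new shell is opened and atoms get larger.
Here both period and group differ, so the two effects have to be weighed against each other.
S > O: they share group 16; the group trend gives S the larger value.
Sn > S: both effects reinforce here, so Sn is clearly the larger of the two.
Ba > Sn: relative to Sn, both the across-period and down-group shifts push Ba's atomic radius up.
Rb > Ba: period and group pull opposite ways; the across-period shift dominates (210 vs 196 pm).
Approximate values (pm): O 63, S 103, Rb 210, Sn 140, Ba 196.
So from largest to smallest: Rb > Ba > Sn > S > O.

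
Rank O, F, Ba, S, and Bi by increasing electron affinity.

O is in period 2, group 16; F is in period 2, group 17; S is in period 3, group 16; Ba is in period 6, group 2; Bi is in period 6, group 15.
Electron affinity generally becomes more exothermic across a period toward the halogens and less exothermic down a group.
Neither a single period nor a single group — weigh both effects.
Bi > Ba: both are in period 6; the period trend gives Bi the larger value.
O > Bi: relative to Bi, both the across-period and down-group shifts push O's electron affinity up.
S > O: this pair runs against the simple trend — see the exception note.
F > S: both effects reinforce here, so F is clearly the higher of the two.
Note the exception: S has a higher electron affinity than O, contrary to the simple trend — the compact 2p subshell of O repels the added electron more than S's larger 3p does.
Approximate values (kJ/mol): O 141, F 328, S 200, Ba 14, Bi 91.
So from lowest to highest: Ba < Bi < O < S < F.

Ba < Bi < O < S < F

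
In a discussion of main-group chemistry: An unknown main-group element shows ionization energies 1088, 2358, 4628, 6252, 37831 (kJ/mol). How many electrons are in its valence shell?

4

Look for the largest jump between consecutive ionization energies: IE5/IE4 ≈ 6.1, far larger than any earlier ratio.
That jump marks the point where a core electron is being removed. So the atom has 4 valence electrons.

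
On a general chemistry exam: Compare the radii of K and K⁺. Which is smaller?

K⁺

Forming K⁺ removes 1 electron from K. Fewer electrons for the same nuclear charge means less shielding and a higher Z_eff on the remaining electrons, and for main-group metals the entire outer shell is lost.
A cation is smaller than its parent atom: K⁺ < K.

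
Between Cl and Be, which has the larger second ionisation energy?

After 1 electron has been removed, what remains? Cl⁺ still has 6 valence electrons; Be⁺ still has 1 valence electron.
All are still removing valence electrons, so compare the +1 ions as you would atoms: IE_2 generally rises across a period (higher Z_eff) and falls down a group (larger shell), subject to the usual subshell exceptions.
Valence configurations: Cl⁺ [Ne]3s²3p⁴, Be⁺ [He]2s¹.
The numbers (kJ/mol): Cl 2298, Be 1757.
Overall IE_2 order: Be < Cl.

Cl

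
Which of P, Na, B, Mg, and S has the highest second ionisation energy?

Na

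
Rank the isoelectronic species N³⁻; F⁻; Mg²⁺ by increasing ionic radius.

Mg²⁺ < F⁻ < N³⁻

All of these have 10 electrons, so size is governed by nuclear charge alone: the more protons, the stronger the pull on the same electron cloud, and the smaller the ion.
Nuclear charges: Mg²⁺ (Z=12), F⁻ (Z=9), N³⁻ (Z=7).
Smallest to largest: Mg²⁺ < F⁻ < N³⁻.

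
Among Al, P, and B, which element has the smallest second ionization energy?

The second ionization energy removes an electron from the +1 ion. For each element: Al⁺ still has 2 valence electrons; P⁺ still has 4 valence electrons; B⁺ still has 2 valence electrons.
All are still removing valence electrons, so compare the +1 ions as you would atoms: IE_2 generally rises across a period (higher Z_eff) and falls down a group (larger shell), subject to the usual subshell exceptions.
Valence configurations: Al⁺ [Ne]3s², P⁺ [Ne]3s²3p², B⁺ [He]2s².
Tabulated IE_2 (kJ/mol): Al 1817, P 1907, B 2427.
Overall IE_2 order: Al < P < B.

Al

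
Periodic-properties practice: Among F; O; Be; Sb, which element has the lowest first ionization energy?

IE₁ increases left→right with effective nuclear charge and decreases top→bottom as the valence shell moves farther out.
Neither a single period nor a single group — weigh both effects.
Be > Sb: period and group pull opposite ways; the down-group shift dominates (900 vs 831 kJ/mol).
O > Be: O lies to the right of Be in period 2, so the across-period effect alone puts O higher.
F > O: F lies to the right of O in period 2, so the across-period effect alone puts F higher.
Tabulated first ionization energy (kJ/mol): Be 900, O 1314, F 1681, Sb 831.
The lowest first ionization energy among these belongs to Sb.

Sb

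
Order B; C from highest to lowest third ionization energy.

C, B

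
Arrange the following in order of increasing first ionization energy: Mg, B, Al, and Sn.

IE₁ increases left→right with effective nuclear charge and decreases top→bottom as the valence shell moves farther out.
These span different periods and groups, so the two trends combine.
Sn > Al: period and group pull opposite ways; the across-period shift dominates (709 vs 578 kJ/mol).
Mg > Sn: the two effects oppose for this pair; the down-group effect wins (738 vs 709 kJ/mol).
B > Mg: both effects reinforce here, so B is clearly the higher of the two.
Note the exception: Mg has a higher first ionization energy than Al, contrary to the simple trend — Al's single 3p electron is easier to remove than one from Mg's filled 3s².
Approximate values (kJ/mol): B 801, Mg 738, Al 578, Sn 709.
So from lowest to highest: Al < Sn < Mg < B.

Al < Sn < Mg < B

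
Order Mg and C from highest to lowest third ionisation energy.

IE_3 is the cost of taking one more electron from the +2 cation: Mg²⁺ is the bare [Ne] core; C²⁺ still has 2 valence electrons.
Breaking into a closed-shell core is much more expensive than removing a leftover valence electron — Mg has the largest IE_3 here.
Tabulated IE_3 (kJ/mol): Mg 7733, C 4620.
Putting it together, IE_3: C < Mg.

Mg > C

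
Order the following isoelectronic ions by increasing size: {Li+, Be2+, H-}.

All of these have 2 electrons, so size is governed by nuclear charge alone: the more protons, the stronger the pull on the same electron cloud, and the smaller the ion.
Nuclear charges: Be2+ (Z=4), Li+ (Z=3), H- (Z=1).
Smallest to largest: Be2+ < Li+ < H-.

Be2+ < Li+ < H-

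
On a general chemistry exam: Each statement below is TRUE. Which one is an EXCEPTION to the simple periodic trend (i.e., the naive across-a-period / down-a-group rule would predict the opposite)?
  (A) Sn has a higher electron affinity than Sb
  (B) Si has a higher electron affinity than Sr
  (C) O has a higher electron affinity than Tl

The general trend: electron affinity increases across a period and decreases down a group.
(A) Sn (period 5, group 14) vs Sb (period 5, group 15): the stated order contradicts the simple trend.
(B) Si (period 3, group 14) vs Sr (period 5, group 2): the stated order agrees with the simple trend.
(C) O (period 2, group 16) vs Tl (period 6, group 13): the stated order agrees with the simple trend.
The exception is (A): adding an electron to Sb's half-filled 5p³ is unfavourable, so Sn has the more exothermic EA.

(A)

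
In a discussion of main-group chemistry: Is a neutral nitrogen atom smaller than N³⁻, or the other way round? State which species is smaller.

N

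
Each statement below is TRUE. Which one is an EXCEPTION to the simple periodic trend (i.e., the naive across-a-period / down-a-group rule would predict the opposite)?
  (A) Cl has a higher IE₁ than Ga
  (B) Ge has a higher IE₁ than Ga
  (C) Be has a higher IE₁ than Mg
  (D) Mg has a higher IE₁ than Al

The general trend: IE₁ increases across a period and decreases down a group.
(A) Cl (period 3, group 17) vs Ga (period 4, group 13): the stated order agrees with the simple trend.
(B) Ge (period 4, group 14) vs Ga (period 4, group 13): the stated order agrees with the simple trend.
(C) Be (period 2, group 2) vs Mg (period 3, group 2): the stated order agrees with the simple trend.
(D) Mg (period 3, group 2) vs Al (period 3, group 13): the stated order contradicts the simple trend.
The exception is (D): Al's single 3p electron is easier to remove than one from Mg's filled 3s².

(D)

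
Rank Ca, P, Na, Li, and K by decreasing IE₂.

Li > Na > K > P > Ca

The second ionization energy removes an electron from the +1 ion. For each element: Ca⁺ still has 1 valence electron; P⁺ still has 4 valence electrons; Na⁺ is the bare [Ne] core; Li⁺ is the bare [He] core; K⁺ is the bare [Ar] core.
Pulling an electron out of a noble-gas core costs far more than removing a remaining valence electron, so K, Na and Li sit at the high end of IE_2.
Valence configurations: Ca⁺ [Ar]4s¹, P⁺ [Ne]3s²3p².
The numbers (kJ/mol): Ca 1145, P 1907, Na 4562, Li 7298, K 3052.
Hence IE_2: Ca < P < K < Na < Li.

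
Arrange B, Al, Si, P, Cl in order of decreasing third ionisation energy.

Cl > B > Si > P > Al

The third ionization energy removes an electron from the +2 ion. For each element: B²⁺ still has 1 valence electron; Al²⁺ still has 1 valence electron; Si²⁺ still has 2 valence electrons; P²⁺ still has 3 valence electrons; Cl²⁺ still has 5 valence electrons.
All are still removing valence electrons, so compare the +2 ions as you would atoms: IE_3 generally rises across a period (higher Z_eff) and falls down a group (larger shell), subject to the usual subshell exceptions.
Valence configurations: B²⁺ [He]2s¹, Al²⁺ [Ne]3s¹, Si²⁺ [Ne]3s², P²⁺ [Ne]3s²3p¹, Cl²⁺ [Ne]3s²3p³.
P²⁺ loses a lone 3p electron whereas Si²⁺ must break into a filled 3s² pair, so IE_3(Si) > IE_3(P) even though P has the higher nuclear charge.
Approximate IE_3 values (kJ/mol): B 3660, Al 2745, Si 3232, P 2914, Cl 3822.
Overall IE_3 order: Al < P < Si < B < Cl.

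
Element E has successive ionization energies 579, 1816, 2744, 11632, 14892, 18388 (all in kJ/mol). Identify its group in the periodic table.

Group 13

Look for the largest jump between consecutive ionization energies: IE4/IE3 ≈ 4.2, far larger than any earlier ratio.
That jump marks the point where a core electron is being removed. So the atom has 3 valence electrons.
A main-group element with 3 valence electrons is in group 13.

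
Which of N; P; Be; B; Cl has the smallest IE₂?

Be

IE_2 is the cost of taking one more electron from the +1 cation: N⁺ still has 4 valence electrons; P⁺ still has 4 valence electrons; Be⁺ still has 1 valence electron; B⁺ still has 2 valence electrons; Cl⁺ still has 6 valence electrons.
All are still removing valence electrons, so compare the +1 ions as you would atoms: IE_2 generally rises across a period (higher Z_eff) and falls down a group (larger shell), subject to the usual subshell exceptions.
Valence configurations: N⁺ [He]2s²2p², P⁺ [Ne]3s²3p², Be⁺ [He]2s¹, B⁺ [He]2s², Cl⁺ [Ne]3s²3p⁴.
Tabulated IE_2 (kJ/mol): N 2856, P 1907, Be 1757, B 2427, Cl 2298.
So the second ionization energies run Be < P < Cl < B < N.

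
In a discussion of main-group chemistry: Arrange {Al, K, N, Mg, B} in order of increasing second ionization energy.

Mg < Al < B < N < K

After 1 electron has been removed, what remains? Al⁺ still has 2 valence electrons; K⁺ is the bare [Ar] core; N⁺ still has 4 valence electrons; Mg⁺ still has 1 valence electron; B⁺ still has 2 valence electrons.
Pulling an electron out of a noble-gas core costs far more than removing a remaining valence electron, so K sits at the high end of IE_2.
Valence configurations: Al⁺ [Ne]3s², N⁺ [He]2s²2p², Mg⁺ [Ne]3s¹, B⁺ [He]2s².
Approximate IE_2 values (kJ/mol): Al 1817, K 3052, N 2856, Mg 1451, B 2427.
So the second ionization energies run Mg < Al < B < N < K.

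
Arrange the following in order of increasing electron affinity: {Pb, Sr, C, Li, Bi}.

Sr < Pb < Li < Bi < C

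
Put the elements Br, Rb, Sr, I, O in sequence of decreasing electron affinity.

O is in period 2, group 16; Br is in period 4, group 17; Rb is in period 5, group 1; Sr is in period 5, group 2; I is in period 5, group 17.
Electron affinity generally becomes more exothermic across a period toward the halogens and less exothermic down a group.
These span different periods and groups, so the two trends combine.
Rb > Sr: this pair runs against the simple trend — see the exception note.
O > Rb: relative to Rb, both the across-period and down-group shifts push O's electron affinity up.
I > O: the two effects oppose for this pair; the across-period effect wins (295 vs 141 kJ/mol).
Br > I: they share group 17; the group trend gives Br the larger value.
Note the exception: Rb has a higher electron affinity than Sr, contrary to the simple trend — adding an electron to Sr (ns²) has to open a new, higher-energy np subshell, which is unfavourable.
Tabulated electron affinity (kJ/mol): O 141, Br 325, Rb 47, Sr 5, I 295.
So from highest to lowest: Br > I > O > Rb > Sr.

Br, I, O, Rb, Sr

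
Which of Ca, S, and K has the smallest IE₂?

The second ionization energy removes an electron from the +1 ion. For each element: Ca⁺ still has 1 valence electron; S⁺ still has 5 valence electrons; K⁺ is the bare [Ar] core.
Core electrons are held far more tightly than valence electrons, so K tops the IE_2 order.
Valence configurations: Ca⁺ [Ar]4s¹, S⁺ [Ne]3s²3p³.
The numbers (kJ/mol): Ca 1145, S 2252, K 3052.
Putting it together, IE_2: Ca < S < K.

Ca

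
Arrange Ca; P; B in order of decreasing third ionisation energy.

Ca > B > P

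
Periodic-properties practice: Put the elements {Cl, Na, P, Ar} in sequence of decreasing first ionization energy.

Na is in period 3, group 1; P is in period 3, group 15; Cl is in period 3, group 17; Ar is in period 3, group 18.
IE₁ increases left→right with effective nuclear charge and decreases top→bottom as the valence shell moves farther out.
All lie in period 3, so first ionization energy increases left to right.
So from highest to lowest: Ar > Cl > P > Na.

Ar, Cl, P, Na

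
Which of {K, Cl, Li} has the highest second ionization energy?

Li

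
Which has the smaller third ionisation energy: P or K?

Consider each +2 ion: P²⁺ still has 3 valence electrons; K²⁺ is already 1 electron into the core.
Pulling an electron out of a noble-gas core costs far more than removing a remaining valence electron, so K sits at the high end of IE_3.
Approximate IE_3 values (kJ/mol): P 2914, K 4420.
Putting it together, IE_3: P < K.

P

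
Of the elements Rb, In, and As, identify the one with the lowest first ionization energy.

Rb

As is in period 4, group 15; Rb is in period 5, group 1; In is in period 5, group 13.
Removing the outermost electron gets harder across a period and easier down a group.
These span different periods and groups, so the two trends combine.
In > Rb: both are in period 5; the period trend gives In the larger value.
As > In: both effects reinforce here, so As is clearly the higher of the two.
For reference (kJ/mol): As 947, Rb 403, In 558.
The lowest first ionization energy among these belongs to Rb.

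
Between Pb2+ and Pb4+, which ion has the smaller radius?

Pb4+

Both ions have Z = 82 protons, but Pb4+ has lost more electrons, so its remaining electrons feel a larger effective nuclear charge per electron and are pulled in more tightly.
Higher positive charge → smaller ion, so Pb2+ > Pb4+.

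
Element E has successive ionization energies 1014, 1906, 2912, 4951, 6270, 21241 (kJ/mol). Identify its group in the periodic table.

Group 15

Look for the largest jump between consecutive ionization energies: IE6/IE5 ≈ 3.4, far larger than any earlier ratio.
That jump marks the point where a core electron is being removed. So the atom has 5 valence electrons.
A main-group element with 5 valence electrons is in group 15.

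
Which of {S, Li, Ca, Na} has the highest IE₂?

Li

Consider each +1 ion: S⁺ still has 5 valence electrons; Li⁺ is the bare [He] core; Ca⁺ still has 1 valence electron; Na⁺ is the bare [Ne] core.
Breaking into a closed-shell core is much more expensive than removing a leftover valence electron — Na and Li have the largest IE_2 here.
Valence configurations: S⁺ [Ne]3s²3p³, Ca⁺ [Ar]4s¹.
Tabulated IE_2 (kJ/mol): S 2252, Li 7298, Ca 1145, Na 4562.
Overall IE_2 order: Ca < S < Na < Li.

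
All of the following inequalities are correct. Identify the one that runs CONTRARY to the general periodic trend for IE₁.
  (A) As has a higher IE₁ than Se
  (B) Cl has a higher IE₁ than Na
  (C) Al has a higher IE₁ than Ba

The general trend: IE₁ increases across a period and decreases down a group.
(A) As (period 4, group 15) vs Se (period 4, group 16): the stated order contradicts the simple trend.
(B) Cl (period 3, group 17) vs Na (period 3, group 1): the stated order agrees with the simple trend.
(C) Al (period 3, group 13) vs Ba (period 6, group 2): the stated order agrees with the simple trend.
The exception is (A): Se (4p⁴) ionizes more easily than half-filled As (4p³).

(A)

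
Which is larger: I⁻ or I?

I⁻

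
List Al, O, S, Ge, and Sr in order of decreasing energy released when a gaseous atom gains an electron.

S, O, Ge, Al, Sr

O is in period 2, group 16; Al is in period 3, group 13; S is in period 3, group 16; Ge is in period 4, group 14; Sr is in period 5, group 2.
EA tends to increase across a period and decrease down a group, though the pattern is less regular than for IE or radius.
Neither a single period nor a single group — weigh both effects.
Al > Sr: relative to Sr, both the across-period and down-group shifts push Al's electron affinity up.
Ge > Al: period and group pull opposite ways; the across-period shift dominates (119 vs 42 kJ/mol).
O > Ge: both effects reinforce here, so O is clearly the higher of the two.
S > O: this pair runs against the simple trend — see the exception note.
Note the exception: S has a higher electron affinity than O, contrary to the simple trend — the compact 2p subshell of O repels the added electron more than S's larger 3p does.
Approximate values (kJ/mol): O 141, Al 42, S 200, Ge 119, Sr 5.
So from highest to lowest: S > O > Ge > Al > Sr.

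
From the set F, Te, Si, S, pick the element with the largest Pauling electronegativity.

F is in period 2, group 17; Si is in period 3, group 14; S is in period 3, group 16; Te is in period 5, group 16.
Smaller atoms with higher effective nuclear charge are more electronegative.
Here both period and group differ, so the two effects have to be weighed against each other.
Te > Si: period and group pull opposite ways; the across-period shift dominates (2.10 vs 1.90).
S > Te: S sits above Te in group 16, so the down-group effect alone puts S higher.
F > S: relative to S, both the across-period and down-group shifts push F's electronegativity up.
Approximate values (Pauling): F 3.98, Si 1.90, S 2.58, Te 2.10.
The largest Pauling electronegativity among these belongs to F.

F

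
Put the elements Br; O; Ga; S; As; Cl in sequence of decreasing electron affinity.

O is in period 2, group 16; S is in period 3, group 16; Cl is in period 3, group 17; Ga is in period 4, group 13; As is in period 4, group 15; Br is in period 4, group 17.
Atoms with high Z_eff and room in the valence shell (especially the halogens) have the most exothermic electron affinities.
Here both period and group differ, so the two effects have to be weighed against each other.
As > Ga: both are in period 4; the period trend gives As the larger value.
O > As: relative to As, both the across-period and down-group shifts push O's electron affinity up.
S > O: this pair runs against the simple trend — see the exception note.
Br > S: period and group pull opposite ways; the across-period shift dominates (325 vs 200 kJ/mol).
Cl > Br: Cl sits above Br in group 17, so the down-group effect alone puts Cl higher.
Note the exception: S has a higher electron affinity than O, contrary to the simple trend — the compact 2p subshell of O repels the added electron more than S's larger 3p does.
Approximate values (kJ/mol): O 141, S 200, Cl 349, Ga 29, As 78, Br 325.
So from highest to lowest: Cl > Br > S > O > As > Ga.

Cl > Br > S > O > As > Ga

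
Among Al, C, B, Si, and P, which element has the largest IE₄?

B

After 3 electrons have been removed, what remains? Al³⁺ is the bare [Ne] core; C³⁺ still has 1 valence electron; B³⁺ is the bare [He] core; Si³⁺ still has 1 valence electron; P³⁺ still has 2 valence electrons.
Pulling an electron out of a noble-gas core costs far more than removing a remaining valence electron, so Al and B sit at the high end of IE_4.
Valence configurations: C³⁺ [He]2s¹, Si³⁺ [Ne]3s¹, P³⁺ [Ne]3s².
Approximate IE_4 values (kJ/mol): Al 11577, C 6223, B 25026, Si 4356, P 4964.
Overall IE_4 order: Si < P < C < Al < B.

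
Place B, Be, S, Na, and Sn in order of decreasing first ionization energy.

S, Be, B, Sn, Na

Be is in period 2, group 2; B is in period 2, group 13; Na is in period 3, group 1; S is in period 3, group 16; Sn is in period 5, group 14.
IE₁ increases left→right with effective nuclear charge and decreases top→bottom as the valence shell moves farther out.
Neither a single period nor a single group — weigh both effects.
Sn > Na: the two effects oppose for this pair; the across-period effect wins (709 vs 496 kJ/mol).
B > Sn: the two effects oppose for this pair; the down-group effect wins (801 vs 709 kJ/mol).
Be > B: this pair runs against the simple trend — see the exception note.
S > Be: period and group pull opposite ways; the across-period shift dominates (1000 vs 900 kJ/mol).
Note the exception: Be has a higher first ionization energy than B, contrary to the simple trend — removing B's lone 2p electron is easier than breaking Be's filled 2s².
Approximate values (kJ/mol): Be 900, B 801, Na 496, S 1000, Sn 709.
So from highest to lowest: S > Be > B > Sn > Na.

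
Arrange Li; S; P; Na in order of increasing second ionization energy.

P, S, Na, Li

Consider each +1 ion: Li⁺ is the bare [He] core; S⁺ still has 5 valence electrons; P⁺ still has 4 valence electrons; Na⁺ is the bare [Ne] core.
Pulling an electron out of a noble-gas core costs far more than removing a remaining valence electron, so Na and Li sit at the high end of IE_2.
Valence configurations: S⁺ [Ne]3s²3p³, P⁺ [Ne]3s²3p².
Approximate IE_2 values (kJ/mol): Li 7298, S 2252, P 1907, Na 4562.
Overall IE_2 order: P < S < Na < Li.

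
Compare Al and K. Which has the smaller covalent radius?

Al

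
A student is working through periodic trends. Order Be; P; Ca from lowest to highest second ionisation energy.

Ca, Be, P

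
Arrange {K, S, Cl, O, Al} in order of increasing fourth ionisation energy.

S < Cl < K < O < Al

After 3 electrons have been removed, what remains? K³⁺ is already 2 electrons into the core; S³⁺ still has 3 valence electrons; Cl³⁺ still has 4 valence electrons; O³⁺ still has 3 valence electrons; Al³⁺ is the bare [Ne] core.
Usually core removal costs more than valence removal, but here the competition is close: a tightly held n=2 valence electron can cost more to remove than an n=3 core electron, so the actual values have to decide it.
Valence configurations: S³⁺ [Ne]3s²3p¹, Cl³⁺ [Ne]3s²3p², O³⁺ [He]2s²2p¹.
The numbers (kJ/mol): K 5877, S 4556, Cl 5159, O 7469, Al 11577.
Hence IE_4: S < Cl < K < O < Al.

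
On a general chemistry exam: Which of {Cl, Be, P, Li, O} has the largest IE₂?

Li

After 1 electron has been removed, what remains? Cl⁺ still has 6 valence electrons; Be⁺ still has 1 valence electron; P⁺ still has 4 valence electrons; Li⁺ is the bare [He] core; O⁺ still has 5 valence electrons.
Pulling an electron out of a noble-gas core costs far more than removing a remaining valence electron, so Li sits at the high end of IE_2.
Valence configurations: Cl⁺ [Ne]3s²3p⁴, Be⁺ [He]2s¹, P⁺ [Ne]3s²3p², O⁺ [He]2s²2p³.
Tabulated IE_2 (kJ/mol): Cl 2298, Be 1757, P 1907, Li 7298, O 3388.
Putting it together, IE_2: Be < P < Cl < O < Li.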